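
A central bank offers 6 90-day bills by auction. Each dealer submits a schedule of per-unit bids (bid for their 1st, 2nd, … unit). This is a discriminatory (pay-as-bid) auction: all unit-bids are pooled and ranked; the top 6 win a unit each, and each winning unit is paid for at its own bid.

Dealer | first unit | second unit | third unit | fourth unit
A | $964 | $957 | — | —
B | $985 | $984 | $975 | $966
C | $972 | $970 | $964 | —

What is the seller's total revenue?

Total revenue: $5,852

Merging the schedules and taking the best 6: 985 (B-1), 984 (B-2), 975 (B-3), 972 (C-1), 970 (C-2), 966 (B-4)
Next rejected bid: $964 (not a price — pay-as-bid).
Each winning unit pays its own bid.
Revenue = 985 + 984 + 975 + 972 + 970 + 966 = $5,852.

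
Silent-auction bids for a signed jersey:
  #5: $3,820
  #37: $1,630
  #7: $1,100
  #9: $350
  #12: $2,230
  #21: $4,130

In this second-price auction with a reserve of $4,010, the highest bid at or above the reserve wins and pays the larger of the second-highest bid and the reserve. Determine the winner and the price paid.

#21 pays $4,010

Bids ranked: 4,130 (#21) > 3,820 (#5) > 2,230 (#12) > 1,630 (#37) > 1,100 (#7) > 350 (#9)
#21 has the top bid at or above the reserve ($4,130).
max(second-highest $3,820, reserve $4,010) = $4,010.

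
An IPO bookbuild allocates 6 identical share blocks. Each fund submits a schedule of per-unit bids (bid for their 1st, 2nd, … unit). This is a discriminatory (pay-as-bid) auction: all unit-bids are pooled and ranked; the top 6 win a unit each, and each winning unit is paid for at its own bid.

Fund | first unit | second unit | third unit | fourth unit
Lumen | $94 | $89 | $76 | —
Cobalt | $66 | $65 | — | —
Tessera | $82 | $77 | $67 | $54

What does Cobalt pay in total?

Cobalt pays $0

All unit-bids, highest first — top 6: 94 (Lumen-1), 89 (Lumen-2), 82 (Tessera-1), 77 (Tessera-2), 76 (Lumen-3), 67 (Tessera-3)
Next rejected bid: $66 (not a price — pay-as-bid).
Cobalt wins no units.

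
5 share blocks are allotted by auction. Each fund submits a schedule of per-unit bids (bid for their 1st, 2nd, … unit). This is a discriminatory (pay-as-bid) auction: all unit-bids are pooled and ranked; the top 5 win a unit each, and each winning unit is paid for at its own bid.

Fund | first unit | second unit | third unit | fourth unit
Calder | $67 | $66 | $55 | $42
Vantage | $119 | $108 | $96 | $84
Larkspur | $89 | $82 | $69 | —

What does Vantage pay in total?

Vantage pays $407

All unit-bids, highest first — top 5: 119 (Vantage-1), 108 (Vantage-2), 96 (Vantage-3), 89 (Larkspur-1), 84 (Vantage-4)
Next rejected bid: $82 (not a price — pay-as-bid).
Vantage's winning unit-bids: 119 + 108 + 96 + 84 = $407.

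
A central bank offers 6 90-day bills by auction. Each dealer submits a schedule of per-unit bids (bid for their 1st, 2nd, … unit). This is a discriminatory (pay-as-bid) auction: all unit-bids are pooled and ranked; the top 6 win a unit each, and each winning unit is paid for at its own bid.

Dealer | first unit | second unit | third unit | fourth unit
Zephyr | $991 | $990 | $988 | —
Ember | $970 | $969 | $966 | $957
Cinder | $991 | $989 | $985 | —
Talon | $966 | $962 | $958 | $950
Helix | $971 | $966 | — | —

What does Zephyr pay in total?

Pooled unit-bids ranked (top 6): 991 (Zephyr-1), 991 (Cinder-1), 990 (Zephyr-2), 989 (Cinder-2), 988 (Zephyr-3), 985 (Cinder-3)
Next rejected bid: $971 (not a price — pay-as-bid).
Zephyr's winning unit-bids: 991 + 990 + 988 = $2,969.

Zephyr pays $2,969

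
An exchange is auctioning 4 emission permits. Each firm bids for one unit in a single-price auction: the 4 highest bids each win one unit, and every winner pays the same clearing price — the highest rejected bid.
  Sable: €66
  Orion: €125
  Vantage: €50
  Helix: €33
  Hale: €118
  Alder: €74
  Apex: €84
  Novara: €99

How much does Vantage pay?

Bids ranked high→low: 125 (Orion), 118 (Hale), 99 (Novara), 84 (Apex), 74 (Alder), 66 (Sable), …
Winners (4 units): Orion, Hale, Novara, Apex.
Clearing price = highest rejected bid = €74.
Vantage does not win → pays €0.

Vantage pays €0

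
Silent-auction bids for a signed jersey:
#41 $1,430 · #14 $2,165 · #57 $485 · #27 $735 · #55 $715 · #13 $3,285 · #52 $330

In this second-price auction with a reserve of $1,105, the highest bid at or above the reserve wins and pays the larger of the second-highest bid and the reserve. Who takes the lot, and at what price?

#13 pays $2,165

Rule: the highest bid at or above the reserve wins and pays the larger of the second-highest bid and the reserve.
Bids in order: 3,285 (#13) > 2,165 (#14) > 1,430 (#41) > 735 (#27) > 715 (#55) > 485 (#57) > …
#13 has the top bid at or above the reserve ($3,285).
Second-highest bid $2,165 exceeds the reserve $1,105 → payment $2,165.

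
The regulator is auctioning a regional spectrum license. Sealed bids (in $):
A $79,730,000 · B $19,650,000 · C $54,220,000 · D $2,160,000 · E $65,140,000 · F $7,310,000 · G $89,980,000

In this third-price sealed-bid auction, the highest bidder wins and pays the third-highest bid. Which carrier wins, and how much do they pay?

G pays $65,140,000

Bids in order: 89,980,000 (G) > 79,730,000 (A) > 65,140,000 (E) > 54,220,000 (C) > 19,650,000 (B) > 7,310,000 (F) > …
G wins; payment is bid #3 in the ranking = $65,140,000.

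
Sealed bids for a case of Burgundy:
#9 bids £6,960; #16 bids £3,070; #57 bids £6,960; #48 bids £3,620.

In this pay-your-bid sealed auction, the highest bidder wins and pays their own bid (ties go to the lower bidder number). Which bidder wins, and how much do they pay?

#9 pays £6,960

Sorting bids: 6,960 (#9) > 6,960 (#57) > 3,620 (#48) > 3,070 (#16)
Tie at £6,960 → #9 wins by tie-break.
#9 has the highest bid and pays exactly that: £6,960.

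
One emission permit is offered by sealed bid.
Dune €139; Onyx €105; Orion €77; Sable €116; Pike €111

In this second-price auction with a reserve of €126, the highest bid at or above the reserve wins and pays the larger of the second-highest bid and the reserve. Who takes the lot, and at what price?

Dune pays €126

Second-price auction with a reserve of €126: the highest bid at or above the reserve wins and pays the larger of the second-highest bid and the reserve.
Sorting bids: 139 (Dune) > 116 (Sable) > 111 (Pike) > 105 (Onyx) > 77 (Orion)
Highest eligible bid: Dune at €139.
max(second-highest €116, reserve €126) = €126.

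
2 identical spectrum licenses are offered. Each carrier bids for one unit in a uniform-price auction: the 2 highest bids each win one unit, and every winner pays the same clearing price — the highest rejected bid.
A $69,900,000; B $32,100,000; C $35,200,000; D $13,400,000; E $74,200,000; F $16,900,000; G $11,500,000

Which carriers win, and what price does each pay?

Bids ranked high→low: 74,200,000 (E), 69,900,000 (A), 35,200,000 (C), 32,100,000 (B), …
Top 2: E, A.
Clearing price = highest rejected bid = $35,200,000.

E, A; each pays $35,200,000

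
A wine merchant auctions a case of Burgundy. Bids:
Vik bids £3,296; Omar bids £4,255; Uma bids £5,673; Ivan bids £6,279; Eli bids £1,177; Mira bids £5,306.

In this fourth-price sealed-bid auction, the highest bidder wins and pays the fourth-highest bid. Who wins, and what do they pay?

Bids ranked: 6,279 (Ivan) > 5,673 (Uma) > 5,306 (Mira) > 4,255 (Omar) > 3,296 (Vik) > 1,177 (Eli)
Ivan wins; payment is bid #4 in the ranking = £4,255.

Ivan pays £4,255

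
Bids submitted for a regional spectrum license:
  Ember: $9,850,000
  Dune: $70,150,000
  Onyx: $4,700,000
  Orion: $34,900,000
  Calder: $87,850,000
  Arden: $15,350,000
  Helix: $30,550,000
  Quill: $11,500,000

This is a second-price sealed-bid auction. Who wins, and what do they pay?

Bids ranked: 87,850,000 (Calder) > 70,150,000 (Dune) > 34,900,000 (Orion) > 30,550,000 (Helix) > 15,350,000 (Arden) > 11,500,000 (Quill) > …
Second-price: Calder pays Dune's bid of $70,150,000.

Calder pays $70,150,000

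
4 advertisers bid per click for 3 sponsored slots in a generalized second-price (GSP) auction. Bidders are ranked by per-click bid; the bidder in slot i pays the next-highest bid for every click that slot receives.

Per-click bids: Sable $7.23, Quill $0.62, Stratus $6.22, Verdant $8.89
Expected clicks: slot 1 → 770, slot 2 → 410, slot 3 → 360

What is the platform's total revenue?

Total revenue: $8340.50

Ranked by bid: $8.89 (Verdant) > $7.23 (Sable) > $6.22 (Stratus) > $0.62 (Quill)
Slot 1: Verdant pays $7.23 × 770 = $5567.10
Slot 2: Sable pays $6.22 × 410 = $2550.20
Slot 3: Stratus pays $0.62 × 360 = $223.20
Total = $8340.50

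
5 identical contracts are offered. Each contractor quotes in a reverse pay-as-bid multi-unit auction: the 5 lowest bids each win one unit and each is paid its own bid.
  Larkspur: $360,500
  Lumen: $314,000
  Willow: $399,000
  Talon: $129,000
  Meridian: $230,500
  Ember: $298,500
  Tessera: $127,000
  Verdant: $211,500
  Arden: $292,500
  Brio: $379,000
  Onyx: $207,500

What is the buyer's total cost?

Ordering the bids: 127,000 (Tessera), 129,000 (Talon), 207,500 (Onyx), 211,500 (Verdant), 230,500 (Meridian), 292,500 (Arden), 298,500 (Ember), …
Lowest 5: Tessera, Talon, Onyx, Verdant, Meridian.
Total cost = 127,000 + 129,000 + 207,500 + 211,500 + 230,500 = $905,500.

Total cost: $905,500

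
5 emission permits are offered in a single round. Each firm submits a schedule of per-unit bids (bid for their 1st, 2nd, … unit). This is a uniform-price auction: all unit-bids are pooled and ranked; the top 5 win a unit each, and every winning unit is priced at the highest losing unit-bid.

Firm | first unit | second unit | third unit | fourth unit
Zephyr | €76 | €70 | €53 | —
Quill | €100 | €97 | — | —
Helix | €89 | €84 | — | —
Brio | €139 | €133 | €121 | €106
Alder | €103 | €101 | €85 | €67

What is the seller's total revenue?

Merging the schedules and taking the best 5: 139 (Brio-1), 133 (Brio-2), 121 (Brio-3), 106 (Brio-4), 103 (Alder-1)
First bid not allocated: €101.
Allocation: Alder 1, Brio 4. Every unit priced at €101.
Revenue = 5 × 101 = €505.

Total revenue: €505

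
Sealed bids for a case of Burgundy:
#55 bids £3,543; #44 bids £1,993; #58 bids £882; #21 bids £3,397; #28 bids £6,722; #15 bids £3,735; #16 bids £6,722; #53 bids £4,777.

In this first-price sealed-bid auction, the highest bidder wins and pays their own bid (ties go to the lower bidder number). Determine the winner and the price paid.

Sorting bids: 6,722 (#16) > 6,722 (#28) > 4,777 (#53) > 3,735 (#15) > 3,543 (#55) > 3,397 (#21) > …
#16 and #28 tie at £6,722; tie-break gives it to #16.
#16 has the highest bid and pays exactly that: £6,722.

#16 pays £6,722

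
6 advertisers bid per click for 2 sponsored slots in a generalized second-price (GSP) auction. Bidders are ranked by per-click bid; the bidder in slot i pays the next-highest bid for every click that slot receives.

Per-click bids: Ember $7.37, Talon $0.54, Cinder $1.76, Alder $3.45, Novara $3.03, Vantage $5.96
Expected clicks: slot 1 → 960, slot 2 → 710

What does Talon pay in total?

Talon pays $0.00

Sorting advertisers: $7.37 (Ember) > $5.96 (Vantage) > $3.45 (Alder) > …
Talon ranks below slot 2 → no slot, pays nothing.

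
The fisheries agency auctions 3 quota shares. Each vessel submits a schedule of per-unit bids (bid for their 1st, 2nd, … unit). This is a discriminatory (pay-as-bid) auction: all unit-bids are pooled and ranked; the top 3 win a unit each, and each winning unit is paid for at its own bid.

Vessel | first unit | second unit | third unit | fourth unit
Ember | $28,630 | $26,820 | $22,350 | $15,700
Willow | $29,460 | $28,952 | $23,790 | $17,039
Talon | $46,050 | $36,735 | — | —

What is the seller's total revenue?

All unit-bids, highest first — top 3: 46,050 (Talon-1), 36,735 (Talon-2), 29,460 (Willow-1)
Next rejected bid: $28,952 (not a price — pay-as-bid).
Each winning unit pays its own bid.
Revenue = 46,050 + 36,735 + 29,460 = $112,245.

Total revenue: $112,245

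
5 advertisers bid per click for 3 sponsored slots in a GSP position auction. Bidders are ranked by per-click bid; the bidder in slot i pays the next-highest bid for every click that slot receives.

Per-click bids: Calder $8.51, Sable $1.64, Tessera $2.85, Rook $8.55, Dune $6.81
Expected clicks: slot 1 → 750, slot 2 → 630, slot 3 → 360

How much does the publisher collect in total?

Total revenue: $11698.80

Ranked by bid: $8.55 (Rook) > $8.51 (Calder) > $6.81 (Dune) > $2.85 (Tessera) > …
Slot 1: Rook pays $8.51 × 750 = $6382.50
Slot 2: Calder pays $6.81 × 630 = $4290.30
Slot 3: Dune pays $2.85 × 360 = $1026.00
Total = $11698.80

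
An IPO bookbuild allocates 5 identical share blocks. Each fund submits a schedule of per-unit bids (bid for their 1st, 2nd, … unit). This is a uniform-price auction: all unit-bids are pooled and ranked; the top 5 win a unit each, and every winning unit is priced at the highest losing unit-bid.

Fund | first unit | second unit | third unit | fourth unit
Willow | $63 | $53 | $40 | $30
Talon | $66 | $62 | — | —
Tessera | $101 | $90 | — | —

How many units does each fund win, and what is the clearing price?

Talon 2, Tessera 2, Willow 1; clearing price $53

Merging the schedules and taking the best 5: 101 (Tessera-1), 90 (Tessera-2), 66 (Talon-1), 63 (Willow-1), 62 (Talon-2)
Highest rejected unit-bid = $53.
Allocation: Talon 2, Tessera 2, Willow 1.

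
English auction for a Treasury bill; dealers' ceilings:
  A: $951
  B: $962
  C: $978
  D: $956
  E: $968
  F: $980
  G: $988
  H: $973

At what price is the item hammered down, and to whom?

Limits in order: 988 (G) > 980 (F) > 978 (C) > 973 (H) > 968 (E) > 962 (B) > …
Bidding ends when F exits at $980; G takes it.

G wins at $980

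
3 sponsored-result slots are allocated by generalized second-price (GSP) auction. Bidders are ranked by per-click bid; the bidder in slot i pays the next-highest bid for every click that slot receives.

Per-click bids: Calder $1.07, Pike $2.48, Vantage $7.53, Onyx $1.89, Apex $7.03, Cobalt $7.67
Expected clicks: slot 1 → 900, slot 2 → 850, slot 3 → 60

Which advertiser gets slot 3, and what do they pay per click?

Sorting advertisers: $7.67 (Cobalt) > $7.53 (Vantage) > $7.03 (Apex) > $2.48 (Pike) > …
Slot 3 goes to the third-ranked bidder, Apex, who pays the next bid down: $2.48/click.

Apex; $2.48 per click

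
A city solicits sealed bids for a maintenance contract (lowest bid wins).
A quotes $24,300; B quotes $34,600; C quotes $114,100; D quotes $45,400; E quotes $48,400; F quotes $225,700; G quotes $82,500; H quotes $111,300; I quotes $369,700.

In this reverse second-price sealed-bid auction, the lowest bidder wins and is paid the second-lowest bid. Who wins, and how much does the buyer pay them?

A is paid $34,600

Reverse second-price sealed-bid auction: the lowest bidder wins and is paid the second-lowest bid.
Bids in order: 24,300 (A) < 34,600 (B) < 45,400 (D) < 48,400 (E) < 82,500 (G) < 111,300 (H) < …
A is lowest; is paid the second-lowest bid, $34,600.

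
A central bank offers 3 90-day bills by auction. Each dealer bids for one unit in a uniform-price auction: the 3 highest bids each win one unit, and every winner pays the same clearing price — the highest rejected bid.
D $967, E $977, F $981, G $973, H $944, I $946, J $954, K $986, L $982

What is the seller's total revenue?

Ordering the bids: 986 (K), 982 (L), 981 (F), 977 (E), 973 (G), …
The 3 highest are K, L, F.
First losing bid is E's $977, which sets the uniform price.
Total revenue = 3 × $977 = $2,931.

Total revenue: $2,931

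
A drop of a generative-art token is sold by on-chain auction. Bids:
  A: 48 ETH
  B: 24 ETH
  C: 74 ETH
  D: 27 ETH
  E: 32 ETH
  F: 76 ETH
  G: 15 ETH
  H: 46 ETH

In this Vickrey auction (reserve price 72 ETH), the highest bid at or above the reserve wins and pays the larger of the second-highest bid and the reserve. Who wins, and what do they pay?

Bids in order: 76 (F) > 74 (C) > 48 (A) > 46 (H) > 32 (E) > 27 (D) > …
F has the top bid at or above the reserve (76 ETH).
max(second-highest 74 ETH, reserve 72 ETH) = 74 ETH; the reserve does not bind.

F pays 74 ETH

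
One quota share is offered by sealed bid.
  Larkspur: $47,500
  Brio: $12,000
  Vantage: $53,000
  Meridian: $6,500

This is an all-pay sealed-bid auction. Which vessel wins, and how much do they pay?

Rule: the highest bidder wins the item, but every bidder pays their own bid.
Sorting bids: 53,000 (Vantage) > 47,500 (Larkspur) > 12,000 (Brio) > 6,500 (Meridian)
Vantage is highest and takes the item; every bidder forfeits their bid.

Vantage pays $53,000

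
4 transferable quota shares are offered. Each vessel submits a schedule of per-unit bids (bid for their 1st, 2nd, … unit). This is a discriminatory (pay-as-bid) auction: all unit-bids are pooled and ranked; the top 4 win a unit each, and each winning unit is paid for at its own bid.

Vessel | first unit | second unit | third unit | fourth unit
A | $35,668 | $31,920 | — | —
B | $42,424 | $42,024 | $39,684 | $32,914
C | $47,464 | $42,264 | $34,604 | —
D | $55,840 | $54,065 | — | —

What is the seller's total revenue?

Total revenue: $199,793

All unit-bids, highest first — top 4: 55,840 (D-1), 54,065 (D-2), 47,464 (C-1), 42,424 (B-1)
Next rejected bid: $42,264 (not a price — pay-as-bid).
Each winning unit pays its own bid.
Revenue = 55,840 + 54,065 + 47,464 + 42,424 = $199,793.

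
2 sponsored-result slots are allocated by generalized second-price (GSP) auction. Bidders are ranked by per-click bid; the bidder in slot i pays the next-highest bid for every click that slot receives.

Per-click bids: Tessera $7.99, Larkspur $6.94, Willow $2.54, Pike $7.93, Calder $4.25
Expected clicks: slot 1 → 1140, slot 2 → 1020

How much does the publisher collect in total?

Total revenue: $16119.00

Ranked by bid: $7.99 (Tessera) > $7.93 (Pike) > $6.94 (Larkspur) > …
Slot 1: Tessera pays $7.93 × 1140 = $9040.20
Slot 2: Pike pays $6.94 × 1020 = $7078.80
Total = $16119.00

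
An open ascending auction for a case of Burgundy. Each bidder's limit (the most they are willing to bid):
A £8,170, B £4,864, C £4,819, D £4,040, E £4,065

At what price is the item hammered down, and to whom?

Sorting limits: 8,170 (A) > 4,864 (B) > 4,819 (C) > 4,065 (E) > 4,040 (D)
Bidding ends when B exits at £4,864; A takes it.

A wins at £4,864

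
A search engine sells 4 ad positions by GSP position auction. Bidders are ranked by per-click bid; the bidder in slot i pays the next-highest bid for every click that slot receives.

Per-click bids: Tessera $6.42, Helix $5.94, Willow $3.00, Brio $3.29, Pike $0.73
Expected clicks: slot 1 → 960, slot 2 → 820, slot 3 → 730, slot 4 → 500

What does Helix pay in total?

Helix pays $2697.80

Sorting advertisers: $6.42 (Tessera) > $5.94 (Helix) > $3.29 (Brio) > $3.00 (Willow) > $0.73 (Pike)
Helix holds slot 2 → pays next bid $3.29 × 820 clicks = $2697.80.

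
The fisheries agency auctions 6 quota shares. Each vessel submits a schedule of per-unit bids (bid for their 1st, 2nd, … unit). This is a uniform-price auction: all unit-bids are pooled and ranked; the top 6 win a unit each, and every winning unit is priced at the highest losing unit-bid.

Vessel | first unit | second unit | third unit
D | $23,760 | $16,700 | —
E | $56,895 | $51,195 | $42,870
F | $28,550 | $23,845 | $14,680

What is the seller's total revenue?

Pooled unit-bids ranked (top 6): 56,895 (E-1), 51,195 (E-2), 42,870 (E-3), 28,550 (F-1), 23,845 (F-2), 23,760 (D-1)
The (k+1)-th unit-bid is $16,700.
Allocation: D 1, E 3, F 2. Every unit priced at $16,700.
Revenue = 6 × 16,700 = $100,200.

Total revenue: $100,200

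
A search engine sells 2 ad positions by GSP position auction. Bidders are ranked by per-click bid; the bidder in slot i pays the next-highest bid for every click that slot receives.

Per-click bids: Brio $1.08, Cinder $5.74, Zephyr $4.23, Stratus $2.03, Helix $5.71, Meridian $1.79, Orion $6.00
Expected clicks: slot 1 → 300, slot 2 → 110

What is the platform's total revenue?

Sorting advertisers: $6.00 (Orion) > $5.74 (Cinder) > $5.71 (Helix) > …
Slot 1: Orion pays $5.74 × 300 = $1722.00
Slot 2: Cinder pays $5.71 × 110 = $628.10
Total = $2350.10

Total revenue: $2350.10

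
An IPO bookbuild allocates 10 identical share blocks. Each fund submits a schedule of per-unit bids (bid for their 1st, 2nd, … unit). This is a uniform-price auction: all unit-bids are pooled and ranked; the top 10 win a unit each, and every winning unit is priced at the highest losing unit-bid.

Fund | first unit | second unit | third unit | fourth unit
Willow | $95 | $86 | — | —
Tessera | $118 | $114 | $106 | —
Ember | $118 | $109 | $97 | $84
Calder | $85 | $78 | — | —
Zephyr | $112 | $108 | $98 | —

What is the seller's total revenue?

Merging the schedules and taking the best 10: 118 (Tessera-1), 118 (Ember-1), 114 (Tessera-2), 112 (Zephyr-1), 109 (Ember-2), 108 (Zephyr-2), 106 (Tessera-3), 98 (Zephyr-3), 97 (Ember-3), 95 (Willow-1)
Highest rejected unit-bid = $86.
Allocation: Ember 3, Tessera 3, Willow 1, Zephyr 3. Every unit priced at $86.
Revenue = 10 × 86 = $860.

Total revenue: $860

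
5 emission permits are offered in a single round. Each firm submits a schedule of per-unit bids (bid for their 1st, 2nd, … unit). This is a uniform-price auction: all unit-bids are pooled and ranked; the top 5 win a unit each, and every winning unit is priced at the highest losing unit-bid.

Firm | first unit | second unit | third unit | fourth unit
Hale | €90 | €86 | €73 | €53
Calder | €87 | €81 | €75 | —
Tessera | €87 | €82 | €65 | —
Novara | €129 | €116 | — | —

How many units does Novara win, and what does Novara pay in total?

Novara: 2 units, pays €172

Merging the schedules and taking the best 5: 129 (Novara-1), 116 (Novara-2), 90 (Hale-1), 87 (Calder-1), 87 (Tessera-1)
The (k+1)-th unit-bid is €86.
Novara wins 2 unit(s) at €86 each.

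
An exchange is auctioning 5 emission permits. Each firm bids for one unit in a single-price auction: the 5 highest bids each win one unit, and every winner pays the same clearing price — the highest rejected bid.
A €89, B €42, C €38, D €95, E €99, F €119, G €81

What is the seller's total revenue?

Sorting: 119 (F), 99 (E), 95 (D), 89 (A), 81 (G), 42 (B), 38 (C)
The 5 highest are F, E, D, A, G.
First losing bid is B's €42, which sets the uniform price.
Total revenue = 5 × €42 = €210.

Total revenue: €210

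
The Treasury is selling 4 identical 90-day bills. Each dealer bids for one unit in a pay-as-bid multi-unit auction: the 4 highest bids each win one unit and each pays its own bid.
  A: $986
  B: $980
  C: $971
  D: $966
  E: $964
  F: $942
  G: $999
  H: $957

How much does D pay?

Ordering the bids: 999 (G), 986 (A), 980 (B), 971 (C), 966 (D), 964 (E), …
Top 4: G, A, B, C.
D does not win → $0.

D pays $0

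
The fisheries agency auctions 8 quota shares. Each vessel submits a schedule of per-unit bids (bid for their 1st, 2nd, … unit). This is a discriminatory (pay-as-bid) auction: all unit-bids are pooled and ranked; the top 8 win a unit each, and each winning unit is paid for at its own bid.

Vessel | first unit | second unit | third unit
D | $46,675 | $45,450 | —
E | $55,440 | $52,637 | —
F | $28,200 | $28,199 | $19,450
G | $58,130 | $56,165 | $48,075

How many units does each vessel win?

Merging the schedules and taking the best 8: 58,130 (G-1), 56,165 (G-2), 55,440 (E-1), 52,637 (E-2), 48,075 (G-3), 46,675 (D-1), 45,450 (D-2), 28,200 (F-1)
Next rejected bid: $28,199 (not a price — pay-as-bid).
Allocation: D 2, E 2, F 1, G 3.

D 2, E 2, F 1, G 3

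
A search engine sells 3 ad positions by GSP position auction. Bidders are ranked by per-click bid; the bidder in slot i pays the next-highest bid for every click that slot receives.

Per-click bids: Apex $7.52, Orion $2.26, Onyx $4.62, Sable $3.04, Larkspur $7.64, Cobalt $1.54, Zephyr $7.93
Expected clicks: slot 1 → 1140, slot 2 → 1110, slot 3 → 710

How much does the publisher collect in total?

Ranked by bid: $7.93 (Zephyr) > $7.64 (Larkspur) > $7.52 (Apex) > $4.62 (Onyx) > …
Slot 1: Zephyr pays $7.64 × 1140 = $8709.60
Slot 2: Larkspur pays $7.52 × 1110 = $8347.20
Slot 3: Apex pays $4.62 × 710 = $3280.20
Total = $20337.00

Total revenue: $20337.00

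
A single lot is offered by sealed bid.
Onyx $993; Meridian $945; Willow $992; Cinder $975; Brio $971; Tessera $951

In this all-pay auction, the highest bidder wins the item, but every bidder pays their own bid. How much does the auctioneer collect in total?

Total revenue: $5,827

Sorting bids: 993 (Onyx) > 992 (Willow) > 975 (Cinder) > 971 (Brio) > 951 (Tessera) > 945 (Meridian)
Every bidder forfeits their bid regardless of winning.
Revenue = 993 + 945 + 992 + 975 + 971 + 951 = $5,827.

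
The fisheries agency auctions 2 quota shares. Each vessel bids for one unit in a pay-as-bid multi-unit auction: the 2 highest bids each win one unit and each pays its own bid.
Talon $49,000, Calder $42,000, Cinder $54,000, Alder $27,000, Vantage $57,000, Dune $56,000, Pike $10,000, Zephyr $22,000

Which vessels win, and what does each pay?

Ordering the bids: 57,000 (Vantage), 56,000 (Dune), 54,000 (Cinder), 49,000 (Talon), …
The 2 highest are Vantage, Dune.
Each winner pays its own bid: Vantage $57,000, Dune $56,000.

Vantage $57,000, Dune $56,000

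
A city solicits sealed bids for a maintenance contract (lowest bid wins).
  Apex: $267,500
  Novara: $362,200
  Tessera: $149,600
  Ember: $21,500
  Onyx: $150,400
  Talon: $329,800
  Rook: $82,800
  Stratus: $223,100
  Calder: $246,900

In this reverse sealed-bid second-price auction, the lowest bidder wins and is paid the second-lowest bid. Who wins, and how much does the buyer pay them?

Ember is paid $82,800

Sorting bids: 21,500 (Ember) < 82,800 (Rook) < 149,600 (Tessera) < 150,400 (Onyx) < 223,100 (Stratus) < 246,900 (Calder) < …
Ember wins with the lowest bid; price is set by the runner-up at $82,800.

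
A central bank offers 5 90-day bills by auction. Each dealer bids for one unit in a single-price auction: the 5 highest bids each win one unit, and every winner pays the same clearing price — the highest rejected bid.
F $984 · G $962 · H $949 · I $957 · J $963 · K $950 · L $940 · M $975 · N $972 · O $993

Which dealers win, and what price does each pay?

O, F, M, N, J; each pays $962

Ordering the bids: 993 (O), 984 (F), 975 (M), 972 (N), 963 (J), 962 (G), 957 (I), …
Top 5: O, F, M, N, J.
Clearing price = highest rejected bid = $962.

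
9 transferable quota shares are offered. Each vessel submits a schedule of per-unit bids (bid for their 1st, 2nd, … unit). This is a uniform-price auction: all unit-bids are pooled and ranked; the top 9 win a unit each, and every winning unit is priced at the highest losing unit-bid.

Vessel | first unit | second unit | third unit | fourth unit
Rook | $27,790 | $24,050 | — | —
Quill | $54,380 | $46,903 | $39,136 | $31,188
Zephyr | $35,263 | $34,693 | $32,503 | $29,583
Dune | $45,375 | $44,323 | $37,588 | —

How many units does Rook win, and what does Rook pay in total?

Rook: 0 units, pays $0

Merging the schedules and taking the best 9: 54,380 (Quill-1), 46,903 (Quill-2), 45,375 (Dune-1), 44,323 (Dune-2), 39,136 (Quill-3), 37,588 (Dune-3), 35,263 (Zephyr-1), 34,693 (Zephyr-2), 32,503 (Zephyr-3)
First bid not allocated: $31,188.
Rook wins 0 unit(s) at $31,188 each.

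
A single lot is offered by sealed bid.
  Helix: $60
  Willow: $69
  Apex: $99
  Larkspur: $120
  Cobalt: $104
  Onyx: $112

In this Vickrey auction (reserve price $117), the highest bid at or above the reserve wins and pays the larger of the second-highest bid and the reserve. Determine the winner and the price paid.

Larkspur pays $117

Bids ranked: 120 (Larkspur) > 112 (Onyx) > 104 (Cobalt) > 99 (Apex) > 69 (Willow) > 60 (Helix)
Highest eligible bid: Larkspur at $120.
max(second-highest $112, reserve $117) = $117.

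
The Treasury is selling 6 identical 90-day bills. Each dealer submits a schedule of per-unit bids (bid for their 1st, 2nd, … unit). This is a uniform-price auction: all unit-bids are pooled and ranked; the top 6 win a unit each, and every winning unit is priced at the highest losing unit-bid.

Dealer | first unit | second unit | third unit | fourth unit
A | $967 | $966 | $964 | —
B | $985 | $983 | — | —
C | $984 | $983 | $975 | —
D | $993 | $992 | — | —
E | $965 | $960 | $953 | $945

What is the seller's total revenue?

Merging the schedules and taking the best 6: 993 (D-1), 992 (D-2), 985 (B-1), 984 (C-1), 983 (B-2), 983 (C-2)
First bid not allocated: $975.
Allocation: B 2, C 2, D 2. Every unit priced at $975.
Revenue = 6 × 975 = $5,850.

Total revenue: $5,850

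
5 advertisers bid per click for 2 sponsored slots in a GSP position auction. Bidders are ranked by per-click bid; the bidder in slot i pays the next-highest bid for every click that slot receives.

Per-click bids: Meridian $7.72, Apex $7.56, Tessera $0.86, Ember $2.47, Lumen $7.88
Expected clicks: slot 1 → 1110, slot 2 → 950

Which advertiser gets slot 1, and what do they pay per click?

Lumen; $7.72 per click

Sorting advertisers: $7.88 (Lumen) > $7.72 (Meridian) > $7.56 (Apex) > …
Slot 1 goes to the first-ranked bidder, Lumen, who pays the next bid down: $7.72/click.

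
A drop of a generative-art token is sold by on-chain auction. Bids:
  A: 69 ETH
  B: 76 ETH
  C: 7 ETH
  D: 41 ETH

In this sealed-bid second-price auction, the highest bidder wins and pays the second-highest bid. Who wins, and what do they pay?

Bids ranked: 76 (B) > 69 (A) > 41 (D) > 7 (C)
B is highest; pays the second-highest bid, 69 ETH.

B pays 69 ETH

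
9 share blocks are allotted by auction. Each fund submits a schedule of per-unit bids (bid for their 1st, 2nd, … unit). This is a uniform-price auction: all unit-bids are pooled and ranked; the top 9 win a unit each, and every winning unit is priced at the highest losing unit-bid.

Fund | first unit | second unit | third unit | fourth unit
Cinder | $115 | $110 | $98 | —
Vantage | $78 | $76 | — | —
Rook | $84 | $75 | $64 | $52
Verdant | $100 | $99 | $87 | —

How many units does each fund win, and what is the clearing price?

Cinder 3, Rook 1, Vantage 2, Verdant 3; clearing price $75

Pooled unit-bids ranked (top 9): 115 (Cinder-1), 110 (Cinder-2), 100 (Verdant-1), 99 (Verdant-2), 98 (Cinder-3), 87 (Verdant-3), 84 (Rook-1), 78 (Vantage-1), 76 (Vantage-2)
First bid not allocated: $75.
Allocation: Cinder 3, Rook 1, Vantage 2, Verdant 3.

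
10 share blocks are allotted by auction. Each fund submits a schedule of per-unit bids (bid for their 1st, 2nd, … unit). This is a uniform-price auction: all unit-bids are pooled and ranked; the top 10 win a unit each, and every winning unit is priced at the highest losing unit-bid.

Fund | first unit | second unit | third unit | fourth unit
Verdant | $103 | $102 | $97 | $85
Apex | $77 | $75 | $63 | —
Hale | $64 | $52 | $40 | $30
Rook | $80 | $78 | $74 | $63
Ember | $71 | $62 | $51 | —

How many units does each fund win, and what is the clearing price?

Pooled unit-bids ranked (top 10): 103 (Verdant-1), 102 (Verdant-2), 97 (Verdant-3), 85 (Verdant-4), 80 (Rook-1), 78 (Rook-2), 77 (Apex-1), 75 (Apex-2), 74 (Rook-3), 71 (Ember-1)
Highest rejected unit-bid = $64.
Allocation: Apex 2, Ember 1, Rook 3, Verdant 4.

Apex 2, Ember 1, Rook 3, Verdant 4; clearing price $64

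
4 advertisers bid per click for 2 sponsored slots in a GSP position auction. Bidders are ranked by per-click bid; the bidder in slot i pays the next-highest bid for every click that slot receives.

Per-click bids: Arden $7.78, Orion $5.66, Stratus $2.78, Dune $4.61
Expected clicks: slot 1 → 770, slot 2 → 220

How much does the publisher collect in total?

Ranked by bid: $7.78 (Arden) > $5.66 (Orion) > $4.61 (Dune) > …
Slot 1: Arden pays $5.66 × 770 = $4358.20
Slot 2: Orion pays $4.61 × 220 = $1014.20
Total = $5372.40

Total revenue: $5372.40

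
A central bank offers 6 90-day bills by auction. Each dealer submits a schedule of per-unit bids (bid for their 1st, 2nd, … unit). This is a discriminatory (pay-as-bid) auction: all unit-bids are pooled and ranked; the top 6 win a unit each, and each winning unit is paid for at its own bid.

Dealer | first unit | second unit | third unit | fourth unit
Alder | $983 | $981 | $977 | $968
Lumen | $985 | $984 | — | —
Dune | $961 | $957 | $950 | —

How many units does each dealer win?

Alder 4, Lumen 2

Pooled unit-bids ranked (top 6): 985 (Lumen-1), 984 (Lumen-2), 983 (Alder-1), 981 (Alder-2), 977 (Alder-3), 968 (Alder-4)
Next rejected bid: $961 (not a price — pay-as-bid).
Allocation: Alder 4, Lumen 2.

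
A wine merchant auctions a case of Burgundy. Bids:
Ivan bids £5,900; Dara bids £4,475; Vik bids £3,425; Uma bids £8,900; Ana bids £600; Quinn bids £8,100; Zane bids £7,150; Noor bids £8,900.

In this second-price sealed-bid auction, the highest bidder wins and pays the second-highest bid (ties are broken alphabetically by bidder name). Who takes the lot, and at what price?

Noor pays £8,900

Second-price sealed-bid auction: the highest bidder wins and pays the second-highest bid.
Sorting bids: 8,900 (Noor) > 8,900 (Uma) > 8,100 (Quinn) > 7,150 (Zane) > 5,900 (Ivan) > 4,475 (Dara) > …
Noor and Uma tie at £8,900; tie-break gives it to Noor.
Second-price: Noor pays Uma's bid of £8,900.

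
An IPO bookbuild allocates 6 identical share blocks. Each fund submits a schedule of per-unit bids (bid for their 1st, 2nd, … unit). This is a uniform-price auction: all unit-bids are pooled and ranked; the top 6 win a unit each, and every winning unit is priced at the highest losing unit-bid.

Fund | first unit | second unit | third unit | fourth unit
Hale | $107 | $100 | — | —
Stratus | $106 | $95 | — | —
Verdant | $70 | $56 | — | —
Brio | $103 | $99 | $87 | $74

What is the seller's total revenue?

All unit-bids, highest first — top 6: 107 (Hale-1), 106 (Stratus-1), 103 (Brio-1), 100 (Hale-2), 99 (Brio-2), 95 (Stratus-2)
The (k+1)-th unit-bid is $87.
Allocation: Brio 2, Hale 2, Stratus 2. Every unit priced at $87.
Revenue = 6 × 87 = $522.

Total revenue: $522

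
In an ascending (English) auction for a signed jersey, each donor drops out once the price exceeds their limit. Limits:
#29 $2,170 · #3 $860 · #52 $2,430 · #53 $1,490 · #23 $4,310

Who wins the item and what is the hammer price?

#23 wins at $2,430

Limits in order: 4,310 (#23) > 2,430 (#52) > 2,170 (#29) > 1,490 (#53) > 860 (#3)
#52 is the last rival to drop out, at $2,430; #23 remains and wins at that price.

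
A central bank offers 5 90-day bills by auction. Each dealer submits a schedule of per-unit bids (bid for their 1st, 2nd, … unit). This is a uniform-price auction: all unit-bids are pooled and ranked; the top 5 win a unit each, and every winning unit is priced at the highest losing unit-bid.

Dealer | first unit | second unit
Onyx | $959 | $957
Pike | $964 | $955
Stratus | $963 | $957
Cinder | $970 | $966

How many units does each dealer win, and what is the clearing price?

Cinder 2, Onyx 1, Pike 1, Stratus 1; clearing price $957

Merging the schedules and taking the best 5: 970 (Cinder-1), 966 (Cinder-2), 964 (Pike-1), 963 (Stratus-1), 959 (Onyx-1)
The (k+1)-th unit-bid is $957.
Allocation: Cinder 2, Onyx 1, Pike 1, Stratus 1.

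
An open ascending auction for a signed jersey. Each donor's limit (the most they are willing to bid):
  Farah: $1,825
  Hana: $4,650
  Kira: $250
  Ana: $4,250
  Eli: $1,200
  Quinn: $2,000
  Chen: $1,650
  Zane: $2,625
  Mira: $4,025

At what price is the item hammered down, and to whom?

Ascending (English) auction: the price rises until one bidder remains; the winner pays the price at which the last rival dropped out.
Sorting limits: 4,650 (Hana) > 4,250 (Ana) > 4,025 (Mira) > 2,625 (Zane) > 2,000 (Quinn) > 1,825 (Farah) > …
Ana is the last rival to drop out, at $4,250; Hana remains and wins at that price.

Hana wins at $4,250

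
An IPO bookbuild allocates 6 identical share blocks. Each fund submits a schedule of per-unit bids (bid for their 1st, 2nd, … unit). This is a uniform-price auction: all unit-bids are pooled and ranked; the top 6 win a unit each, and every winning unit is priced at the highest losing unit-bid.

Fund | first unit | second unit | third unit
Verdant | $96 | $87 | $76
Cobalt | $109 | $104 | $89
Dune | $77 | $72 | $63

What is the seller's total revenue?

Pooled unit-bids ranked (top 6): 109 (Cobalt-1), 104 (Cobalt-2), 96 (Verdant-1), 89 (Cobalt-3), 87 (Verdant-2), 77 (Dune-1)
First bid not allocated: $76.
Allocation: Cobalt 3, Dune 1, Verdant 2. Every unit priced at $76.
Revenue = 6 × 76 = $456.

Total revenue: $456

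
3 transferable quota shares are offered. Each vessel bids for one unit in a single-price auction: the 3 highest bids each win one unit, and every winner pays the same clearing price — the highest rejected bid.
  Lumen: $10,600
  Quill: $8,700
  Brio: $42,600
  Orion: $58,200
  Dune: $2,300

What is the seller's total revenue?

Total revenue: $26,100

Bids ranked high→low: 58,200 (Orion), 42,600 (Brio), 10,600 (Lumen), 8,700 (Quill), 2,300 (Dune)
Winners (3 units): Orion, Brio, Lumen.
Highest unsuccessful bid: $8,700 → clearing price.
Total revenue = 3 × $8,700 = $26,100.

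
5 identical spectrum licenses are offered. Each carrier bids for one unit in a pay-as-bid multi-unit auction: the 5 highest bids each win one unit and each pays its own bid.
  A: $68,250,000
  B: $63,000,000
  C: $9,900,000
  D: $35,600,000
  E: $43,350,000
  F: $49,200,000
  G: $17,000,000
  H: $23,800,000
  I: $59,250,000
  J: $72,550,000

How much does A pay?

Sorting: 72,550,000 (J), 68,250,000 (A), 63,000,000 (B), 59,250,000 (I), 49,200,000 (F), 43,350,000 (E), 35,600,000 (D), …
Top 5: J, A, B, I, F.
A wins → own bid $68,250,000.

A pays $68,250,000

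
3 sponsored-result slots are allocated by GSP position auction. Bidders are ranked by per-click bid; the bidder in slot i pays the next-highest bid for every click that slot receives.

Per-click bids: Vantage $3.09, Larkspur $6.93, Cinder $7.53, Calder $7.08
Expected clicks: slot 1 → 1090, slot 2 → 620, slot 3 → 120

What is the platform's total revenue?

Ranked by bid: $7.53 (Cinder) > $7.08 (Calder) > $6.93 (Larkspur) > $3.09 (Vantage)
Slot 1: Cinder pays $7.08 × 1090 = $7717.20
Slot 2: Calder pays $6.93 × 620 = $4296.60
Slot 3: Larkspur pays $3.09 × 120 = $370.80
Total = $12384.60

Total revenue: $12384.60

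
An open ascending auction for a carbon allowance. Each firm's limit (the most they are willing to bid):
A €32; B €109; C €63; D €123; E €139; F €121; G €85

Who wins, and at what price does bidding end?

Open ascending-bid auction: the price rises until one bidder remains; the winner pays the price at which the last rival dropped out.
Sorting limits: 139 (E) > 123 (D) > 121 (F) > 109 (B) > 85 (G) > 63 (C) > …
D is the last rival to drop out, at €123; E remains and wins at that price.

E wins at €123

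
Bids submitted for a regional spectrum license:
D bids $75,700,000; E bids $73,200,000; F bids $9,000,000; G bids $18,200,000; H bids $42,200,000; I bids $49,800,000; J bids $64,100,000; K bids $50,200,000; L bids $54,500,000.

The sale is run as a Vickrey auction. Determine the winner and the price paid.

D pays $73,200,000

Bids in order: 75,700,000 (D) > 73,200,000 (E) > 64,100,000 (J) > 54,500,000 (L) > 50,200,000 (K) > 49,800,000 (I) > …
D is highest; pays the second-highest bid, $73,200,000.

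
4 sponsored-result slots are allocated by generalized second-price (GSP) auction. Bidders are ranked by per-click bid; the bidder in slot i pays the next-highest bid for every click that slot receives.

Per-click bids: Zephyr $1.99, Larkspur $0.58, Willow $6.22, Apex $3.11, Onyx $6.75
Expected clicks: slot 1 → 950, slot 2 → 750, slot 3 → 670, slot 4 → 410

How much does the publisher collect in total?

Total revenue: $9812.60

Sorting advertisers: $6.75 (Onyx) > $6.22 (Willow) > $3.11 (Apex) > $1.99 (Zephyr) > $0.58 (Larkspur)
Slot 1: Onyx pays $6.22 × 950 = $5909.00
Slot 2: Willow pays $3.11 × 750 = $2332.50
Slot 3: Apex pays $1.99 × 670 = $1333.30
Slot 4: Zephyr pays $0.58 × 410 = $237.80
Total = $9812.60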